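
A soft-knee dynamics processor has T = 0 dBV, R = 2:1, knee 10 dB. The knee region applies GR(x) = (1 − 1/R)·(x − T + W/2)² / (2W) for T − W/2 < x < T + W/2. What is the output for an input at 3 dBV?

x − T + W/2 = 3 − 0 + 5 = 8.
GR = (1 − 1/2) × 8² / 20 = 0.5 × 64 / 20 = 1.6 dB.
Output = 3 − 1.6 = 1.4 dBV.

1.4 dBV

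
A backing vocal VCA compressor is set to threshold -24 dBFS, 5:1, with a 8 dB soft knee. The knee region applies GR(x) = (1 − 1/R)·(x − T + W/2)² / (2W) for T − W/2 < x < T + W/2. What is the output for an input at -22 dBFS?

x − T + W/2 = -22 − (-24) + 4 = 6.
GR = (1 − 1/5) × 6² / 16 = 0.8 × 36 / 16 = 1.8 dB.
Output = -22 − 1.8 = -23.8 dBFS.

-23.8 dBFS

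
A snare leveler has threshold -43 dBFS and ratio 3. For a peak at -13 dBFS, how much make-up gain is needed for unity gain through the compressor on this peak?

Overshoot 30 dB → 30/3 = 10 dB after compression, so the compressed level is -43 + 10 = -33 dBFS.
Make-up = target − compressed = -13 − (-33) = 20 dB.

20 dB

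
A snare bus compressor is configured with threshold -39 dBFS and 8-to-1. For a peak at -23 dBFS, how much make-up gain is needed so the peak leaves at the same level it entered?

14 dB

Without make-up, output = threshold + overshoot/8 = -39 + 2 = -37 dBFS.
Gap to target: 14 dB.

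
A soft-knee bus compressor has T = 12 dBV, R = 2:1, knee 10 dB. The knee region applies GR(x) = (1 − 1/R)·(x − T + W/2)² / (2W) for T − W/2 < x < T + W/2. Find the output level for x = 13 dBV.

12.1 dBV

x − T + W/2 = 13 − 12 + 5 = 6.
GR = (1 − 1/2) × 6² / 20 = 0.5 × 36 / 20 = 0.9 dB.
Output = 13 − 0.9 = 12.1 dBV.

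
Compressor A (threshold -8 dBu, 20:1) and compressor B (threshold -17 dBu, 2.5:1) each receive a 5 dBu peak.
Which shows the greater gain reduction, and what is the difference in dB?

A: overshoot 13 dB → output overshoot 0.65 dB → GR 12.35 dB.
B: overshoot 22 dB → output overshoot 8.8 dB → GR 13.2 dB.
B applies 0.85 dB more gain reduction.

B, by 0.85 dB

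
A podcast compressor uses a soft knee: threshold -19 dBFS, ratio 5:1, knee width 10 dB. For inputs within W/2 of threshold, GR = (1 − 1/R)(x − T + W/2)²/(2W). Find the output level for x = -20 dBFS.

-20.64 dBFS

x − T + W/2 = -20 − (-19) + 5 = 4.
GR = (1 − 1/5) × 4² / 20 = 0.8 × 16 / 20 = 0.64 dB.
Output = -20 − 0.64 = -20.64 dBFS.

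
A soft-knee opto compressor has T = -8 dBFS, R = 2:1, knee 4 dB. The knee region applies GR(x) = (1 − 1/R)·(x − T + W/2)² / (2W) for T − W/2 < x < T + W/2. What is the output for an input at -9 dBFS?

x − T + W/2 = -9 − (-8) + 2 = 1.
GR = (1 − 1/2) × 1² / 8 = 0.5 × 1 / 8 = 0.0625 dB.
Output = -9 − 0.0625 = -9.0625 dBFS.

-9.0625 dBFS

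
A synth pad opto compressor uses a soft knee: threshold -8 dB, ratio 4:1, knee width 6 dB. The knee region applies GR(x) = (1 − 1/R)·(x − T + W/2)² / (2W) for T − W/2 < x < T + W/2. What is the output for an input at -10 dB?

x − T + W/2 = -10 − (-8) + 3 = 1.
GR = (1 − 1/4) × 1² / 12 = 0.75 × 1 / 12 = 0.0625 dB.
Output = -10 − 0.0625 = -10.0625 dB.

-10.0625 dB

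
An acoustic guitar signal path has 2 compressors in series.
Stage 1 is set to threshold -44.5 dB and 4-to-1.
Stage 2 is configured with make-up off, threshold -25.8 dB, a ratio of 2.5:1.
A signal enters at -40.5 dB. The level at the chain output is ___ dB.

-43.5 dB

Stage 1: 4 dB above -44.5 dB, reduced 4:1 to 1 dB above → -43.5 dB.
Stage 2: -43.5 dB ≤ -25.8 dB, so stage 2 doesn't engage; output -43.5 dB.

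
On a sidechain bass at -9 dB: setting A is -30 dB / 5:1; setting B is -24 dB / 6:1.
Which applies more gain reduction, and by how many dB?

A, by 4.3 dB

A: overshoot 21 dB → output overshoot 4.2 dB → GR 16.8 dB.
B: overshoot 15 dB → output overshoot 2.5 dB → GR 12.5 dB.
A applies 4.3 dB more gain reduction.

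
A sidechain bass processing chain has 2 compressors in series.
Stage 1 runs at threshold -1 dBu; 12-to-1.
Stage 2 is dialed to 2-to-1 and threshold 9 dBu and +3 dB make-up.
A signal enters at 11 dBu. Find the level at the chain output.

3 dBu

Stage 1: 11 dBu is 12 dB over -1 dBu; at 12:1 that becomes 1 dB over, giving 0 dBu.
Stage 2: 0 dBu is at or below the 9 dBu threshold — no compression; make-up brings it to 3 dBu.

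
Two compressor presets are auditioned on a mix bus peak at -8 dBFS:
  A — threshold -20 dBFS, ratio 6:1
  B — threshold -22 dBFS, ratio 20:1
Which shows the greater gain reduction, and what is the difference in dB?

A: overshoot 12 dB → output overshoot 2 dB → GR 10 dB.
B: overshoot 14 dB → output overshoot 0.7 dB → GR 13.3 dB.
Difference: 3.3 dB in favour of B.

B, by 3.3 dB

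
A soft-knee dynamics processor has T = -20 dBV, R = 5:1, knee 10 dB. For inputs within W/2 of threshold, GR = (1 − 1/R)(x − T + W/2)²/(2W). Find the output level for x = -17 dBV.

x − T + W/2 = -17 − (-20) + 5 = 8.
GR = (1 − 1/5) × 8² / 20 = 0.8 × 64 / 20 = 2.56 dB.
Output = -17 − 2.56 = -19.56 dBV.

-19.56 dBV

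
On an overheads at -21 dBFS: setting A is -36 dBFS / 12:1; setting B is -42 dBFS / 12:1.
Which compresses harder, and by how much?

B, by 5.5 dB

A: 15 dB over, compressed to 1.25 dB over, so 13.75 dB of GR.
B: 21 dB over, compressed to 1.75 dB over, so 19.25 dB of GR.
Difference: 5.5 dB in favour of B.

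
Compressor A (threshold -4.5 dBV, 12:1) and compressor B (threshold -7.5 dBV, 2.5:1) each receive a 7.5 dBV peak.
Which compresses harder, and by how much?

A, by 2 dB

A: 12 dB over, compressed to 1 dB over, so 11 dB of GR.
B: 15 dB over, compressed to 6 dB over, so 9 dB of GR.
A reduces 2 dB more.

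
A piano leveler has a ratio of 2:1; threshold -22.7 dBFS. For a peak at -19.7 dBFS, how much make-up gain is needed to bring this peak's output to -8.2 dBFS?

Overshoot 3 dB → 3/2 = 1.5 dB after compression, so the compressed level is -22.7 + 1.5 = -21.2 dBFS.
Make-up = target − compressed = -8.2 − (-21.2) = 13 dB.

13 dB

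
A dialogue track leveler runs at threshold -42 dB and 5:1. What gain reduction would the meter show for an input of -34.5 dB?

The signal is 7.5 dB above threshold.
At 5:1, output sits 7.5/5 = 1.5 dB above threshold.
Gain reduction = 7.5 − 1.5 = 6 dB.

6 dB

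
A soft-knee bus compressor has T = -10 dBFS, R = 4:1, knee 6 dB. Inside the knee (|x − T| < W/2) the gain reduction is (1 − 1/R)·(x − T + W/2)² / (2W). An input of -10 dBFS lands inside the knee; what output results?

x − T + W/2 = -10 − (-10) + 3 = 3.
GR = (1 − 1/4) × 3² / 12 = 0.75 × 9 / 12 = 0.5625 dB.
Output = -10 − 0.5625 = -10.5625 dBFS.

-10.5625 dBFS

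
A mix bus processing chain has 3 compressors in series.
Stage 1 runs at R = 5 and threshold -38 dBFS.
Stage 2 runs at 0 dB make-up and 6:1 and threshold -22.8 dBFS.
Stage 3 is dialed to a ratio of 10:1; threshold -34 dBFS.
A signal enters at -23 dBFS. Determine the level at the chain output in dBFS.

-35 dBFS

Stage 1: -23 dBFS is 15 dB over -38 dBFS; at 5:1 that becomes 3 dB over, giving -35 dBFS.
Stage 2: below threshold (-35 ≤ -22.8); passes unchanged; output -35 dBFS.
Stage 3: -35 dBFS is at or below the -34 dBFS threshold — no compression; output -35 dBFS.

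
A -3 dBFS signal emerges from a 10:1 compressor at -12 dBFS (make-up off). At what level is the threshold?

-13 dBFS

Gain reduction = -3 − (-12) = 9 dB; output overshoot = GR / (R − 1) = 9 / 9 = 1 dB.
Threshold = output − output overshoot = -12 − 1 = -13 dBFS.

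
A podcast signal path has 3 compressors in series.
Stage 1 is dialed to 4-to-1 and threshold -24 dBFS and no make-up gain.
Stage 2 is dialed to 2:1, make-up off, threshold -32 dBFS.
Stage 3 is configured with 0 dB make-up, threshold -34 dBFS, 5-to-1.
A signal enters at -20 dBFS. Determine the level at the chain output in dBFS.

Stage 1: 4 dB above -24 dBFS, reduced 4:1 to 1 dB above → -23 dBFS.
Stage 2: overshoot 9 dB → 9/2 = 4.5 dB → -27.5 dBFS.
Stage 3: -27.5 dBFS is 6.5 dB over -34 dBFS; at 5:1 that becomes 1.3 dB over, giving -32.7 dBFS.

-32.7 dBFS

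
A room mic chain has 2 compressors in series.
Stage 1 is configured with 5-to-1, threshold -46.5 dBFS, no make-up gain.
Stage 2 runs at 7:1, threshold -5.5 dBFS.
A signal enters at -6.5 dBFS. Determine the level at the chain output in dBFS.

-38.5 dBFS

Stage 1: -6.5 dBFS is 40 dB over -46.5 dBFS; at 5:1 that becomes 8 dB over, giving -38.5 dBFS.
Stage 2: below threshold (-38.5 ≤ -5.5); passes unchanged; output -38.5 dBFS.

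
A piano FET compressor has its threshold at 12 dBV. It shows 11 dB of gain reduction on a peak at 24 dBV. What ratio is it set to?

12:1

Input overshoot = 24 − 12 = 12 dB.
Output overshoot = 12 − 11 = 1 dB.
Ratio = input overshoot / output overshoot = 12 / 1 = 12.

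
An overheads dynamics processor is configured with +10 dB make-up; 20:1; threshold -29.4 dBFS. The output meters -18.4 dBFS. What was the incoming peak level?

-9.4 dBFS

Remove make-up: -18.4 − 10 = -28.4 dBFS.
Post-compression overshoot = -28.4 − (-29.4) = 1 dB.
Input overshoot = R × output overshoot = 20 dB → input = -29.4 + 20 = -9.4 dBFS.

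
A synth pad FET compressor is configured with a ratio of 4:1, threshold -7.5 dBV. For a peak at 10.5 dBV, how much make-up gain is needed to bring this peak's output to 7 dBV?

10 dB

The peak compresses to -7.5 + 18/4 = -3 dBV.
To reach 7 dBV requires 7 − (-3) = 10 dB of make-up.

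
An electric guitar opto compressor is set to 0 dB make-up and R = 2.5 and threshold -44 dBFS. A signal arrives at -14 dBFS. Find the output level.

Overshoot: -14 − (-44) = 30 dB.
At 2.5:1 the overshoot is divided by 2.5, leaving 12 dB above threshold.
Output = -44 + 12 = -32 dBFS.

-32 dBFS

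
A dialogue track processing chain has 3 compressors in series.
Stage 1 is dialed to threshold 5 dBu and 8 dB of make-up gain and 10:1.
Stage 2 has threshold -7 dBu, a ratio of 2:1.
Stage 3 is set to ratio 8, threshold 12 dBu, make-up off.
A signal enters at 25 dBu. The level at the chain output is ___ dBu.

4 dBu

Stage 1: 25 dBu is 20 dB over 5 dBu; at 10:1 that becomes 2 dB over, giving 7 dBu; +8 dB make-up → 15 dBu.
Stage 2: 22 dB above -7 dBu, reduced 2:1 to 11 dB above → 4 dBu.
Stage 3: below threshold (4 ≤ 12); passes unchanged; output 4 dBu.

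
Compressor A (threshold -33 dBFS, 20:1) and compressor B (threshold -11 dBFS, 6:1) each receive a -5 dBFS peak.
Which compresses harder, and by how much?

A, by 21.6 dB

A: overshoot 28 dB → output overshoot 1.4 dB → GR 26.6 dB.
B: overshoot 6 dB → output overshoot 1 dB → GR 5 dB.
A reduces 21.6 dB more.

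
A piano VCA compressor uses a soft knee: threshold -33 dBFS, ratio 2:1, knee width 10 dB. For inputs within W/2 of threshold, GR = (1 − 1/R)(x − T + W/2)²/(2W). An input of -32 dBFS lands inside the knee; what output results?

-32.9 dBFS

x − T + W/2 = -32 − (-33) + 5 = 6.
GR = (1 − 1/2) × 6² / 20 = 0.5 × 36 / 20 = 0.9 dB.
Output = -32 − 0.9 = -32.9 dBFS.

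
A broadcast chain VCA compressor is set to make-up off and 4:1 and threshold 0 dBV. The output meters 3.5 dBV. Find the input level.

14 dBV

That's 3.5 dB above the 0 dBV threshold.
Before 4:1 compression the overshoot was 3.5 × 4 = 14 dB, so input = 0 + 14 = 14 dBV.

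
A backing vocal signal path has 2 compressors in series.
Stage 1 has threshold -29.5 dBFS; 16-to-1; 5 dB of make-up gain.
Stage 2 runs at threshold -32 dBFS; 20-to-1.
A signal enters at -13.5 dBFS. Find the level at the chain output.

Stage 1: overshoot 16 dB → 16/16 = 1 dB → -28.5 dBFS; +5 dB make-up → -23.5 dBFS.
Stage 2: overshoot 8.5 dB → 8.5/20 = 0.425 dB → -31.575 dBFS.

-31.575 dBFS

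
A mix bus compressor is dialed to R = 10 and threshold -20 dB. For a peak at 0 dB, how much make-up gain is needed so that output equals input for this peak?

18 dB

The peak compresses to -20 + 20/10 = -18 dB.
To reach 0 dB requires 0 − (-18) = 18 dB of make-up.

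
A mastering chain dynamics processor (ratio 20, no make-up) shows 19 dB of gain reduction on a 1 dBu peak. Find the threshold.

-19 dBu

Input is 20 dB above T (since output overshoot × R = input overshoot: (-18 − T)·20 = 1 − T gives T = -19 dBu).
Check: -19 + (1 − (-19))/20 = -19 + 1 = -18 dBu. ✓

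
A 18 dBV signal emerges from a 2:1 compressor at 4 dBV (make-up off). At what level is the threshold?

Let T be the threshold. Output overshoot = (input overshoot)/R, so 4 − T = (18 − T)/2.
2·(4 − T) = 18 − T → 1·T = 8 − 18 = -10.
T = -10/1 = -10 dBV.

-10 dBV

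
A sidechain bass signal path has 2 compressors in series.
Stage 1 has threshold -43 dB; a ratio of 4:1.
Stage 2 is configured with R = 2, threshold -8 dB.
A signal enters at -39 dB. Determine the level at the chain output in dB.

Stage 1: 4 dB above -43 dB, reduced 4:1 to 1 dB above → -42 dB.
Stage 2: below threshold (-42 ≤ -8); passes unchanged; output -42 dB.

-42 dB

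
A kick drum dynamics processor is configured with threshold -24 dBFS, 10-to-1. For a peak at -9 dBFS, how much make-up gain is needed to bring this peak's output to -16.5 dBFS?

Without make-up, output = threshold + overshoot/10 = -24 + 1.5 = -22.5 dBFS.
Gap to target: 6 dB.

6 dB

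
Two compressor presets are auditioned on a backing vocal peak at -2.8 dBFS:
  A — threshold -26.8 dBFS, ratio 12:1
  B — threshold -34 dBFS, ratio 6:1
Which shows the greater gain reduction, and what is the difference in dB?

A: 24 dB over, compressed to 2 dB over, so 22 dB of GR.
B: 31.2 dB over, compressed to 5.2 dB over, so 26 dB of GR.
B applies 4 dB more gain reduction.

B, by 4 dB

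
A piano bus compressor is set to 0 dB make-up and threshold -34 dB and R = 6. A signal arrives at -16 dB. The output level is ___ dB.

-16 dB sits 18 dB over threshold.
At 6:1 the overshoot is divided by 6, leaving 3 dB above threshold.
Output = -34 + 3 = -31 dB.

-31 dB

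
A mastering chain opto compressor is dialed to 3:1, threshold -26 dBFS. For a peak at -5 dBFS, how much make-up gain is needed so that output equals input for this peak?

14 dB

Without make-up, output = threshold + overshoot/3 = -26 + 7 = -19 dBFS.
Gap to target: 14 dB.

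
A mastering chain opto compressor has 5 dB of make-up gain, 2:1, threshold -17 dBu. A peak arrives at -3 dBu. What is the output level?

-5 dBu

-3 dBu sits 14 dB over threshold.
The 14 dB excess becomes 7 dB after 2:1 reduction.
So the level is -17 + 7 = -10 dBu; make-up adds 5 dB, giving -5 dBu.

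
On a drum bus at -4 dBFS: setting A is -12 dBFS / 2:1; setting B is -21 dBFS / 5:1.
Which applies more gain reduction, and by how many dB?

B, by 9.6 dB

A: GR = 8 − 8/2 = 4 dB.
B: GR = 17 − 17/5 = 13.6 dB.
B reduces 9.6 dB more.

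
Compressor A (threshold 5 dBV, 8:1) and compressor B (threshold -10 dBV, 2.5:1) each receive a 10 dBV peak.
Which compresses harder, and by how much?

B, by 7.625 dB

A: GR = 5 − 5/8 = 4.375 dB.
B: GR = 20 − 20/2.5 = 12 dB.
B applies 7.625 dB more gain reduction.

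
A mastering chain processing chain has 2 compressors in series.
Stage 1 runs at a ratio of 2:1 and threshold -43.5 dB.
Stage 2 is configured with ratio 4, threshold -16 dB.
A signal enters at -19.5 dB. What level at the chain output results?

Stage 1: overshoot 24 dB → 24/2 = 12 dB → -31.5 dB.
Stage 2: -31.5 dB ≤ -16 dB, so stage 2 doesn't engage; output -31.5 dB.

-31.5 dB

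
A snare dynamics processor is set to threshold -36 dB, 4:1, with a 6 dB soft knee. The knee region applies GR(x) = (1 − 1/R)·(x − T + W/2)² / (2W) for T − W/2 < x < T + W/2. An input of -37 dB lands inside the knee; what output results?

x − T + W/2 = -37 − (-36) + 3 = 2.
GR = (1 − 1/4) × 2² / 12 = 0.75 × 4 / 12 = 0.25 dB.
Output = -37 − 0.25 = -37.25 dB.

-37.25 dB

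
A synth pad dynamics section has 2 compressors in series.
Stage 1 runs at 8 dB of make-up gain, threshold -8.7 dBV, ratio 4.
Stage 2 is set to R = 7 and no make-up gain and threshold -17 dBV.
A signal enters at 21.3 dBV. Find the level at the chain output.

-13.6 dBV

Stage 1: overshoot 30 dB → 30/4 = 7.5 dB → -1.2 dBV; +8 dB make-up → 6.8 dBV.
Stage 2: 6.8 dBV is 23.8 dB over -17 dBV; at 7:1 that becomes 3.4 dB over, giving -13.6 dBV.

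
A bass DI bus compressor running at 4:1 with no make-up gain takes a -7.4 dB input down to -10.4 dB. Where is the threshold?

Input is 4 dB above T (since output overshoot × R = input overshoot: (-10.4 − T)·4 = -7.4 − T gives T = -11.4 dB).
Check: -11.4 + (-7.4 − (-11.4))/4 = -11.4 + 1 = -10.4 dB. ✓

-11.4 dB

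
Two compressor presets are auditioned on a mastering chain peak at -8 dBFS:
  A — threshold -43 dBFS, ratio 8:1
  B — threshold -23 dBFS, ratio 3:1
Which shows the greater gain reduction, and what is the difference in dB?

A, by 20.625 dB

A: 35 dB over, compressed to 4.375 dB over, so 30.625 dB of GR.
B: 15 dB over, compressed to 5 dB over, so 10 dB of GR.
A reduces 20.625 dB more.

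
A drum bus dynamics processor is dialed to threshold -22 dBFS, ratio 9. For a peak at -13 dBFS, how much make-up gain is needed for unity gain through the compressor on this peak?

Without make-up, output = threshold + overshoot/9 = -22 + 1 = -21 dBFS.
Gap to target: 8 dB.

8 dB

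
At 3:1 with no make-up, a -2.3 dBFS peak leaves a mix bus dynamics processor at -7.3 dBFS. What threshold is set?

Gain reduction = -2.3 − (-7.3) = 5 dB; output overshoot = GR / (R − 1) = 5 / 2 = 2.5 dB.
Threshold = output − output overshoot = -7.3 − 2.5 = -9.8 dBFS.

-9.8 dBFS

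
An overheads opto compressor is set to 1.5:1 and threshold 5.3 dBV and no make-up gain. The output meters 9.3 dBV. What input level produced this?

11.3 dBV

That's 4 dB above the 5.3 dBV threshold.
Input overshoot = R × output overshoot = 6 dB → input = 5.3 + 6 = 11.3 dBV.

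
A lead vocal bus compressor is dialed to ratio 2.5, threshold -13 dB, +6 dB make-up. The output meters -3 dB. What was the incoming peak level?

-3 dB

Remove make-up: -3 − 6 = -9 dB.
The compressed level sits -9 − (-13) = 4 dB over threshold.
Input overshoot = R × output overshoot = 10 dB → input = -13 + 10 = -3 dB.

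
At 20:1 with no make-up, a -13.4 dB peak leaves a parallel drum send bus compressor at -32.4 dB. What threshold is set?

-33.4 dB

Let T be the threshold. Output overshoot = (input overshoot)/R, so -32.4 − T = (-13.4 − T)/20.
20·(-32.4 − T) = -13.4 − T → 19·T = -648 − (-13.4) = -634.6.
T = -634.6/19 = -33.4 dB.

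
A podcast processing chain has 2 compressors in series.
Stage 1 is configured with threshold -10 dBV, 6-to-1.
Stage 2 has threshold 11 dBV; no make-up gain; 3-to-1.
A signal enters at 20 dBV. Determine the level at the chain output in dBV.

Stage 1: 20 dBV is 30 dB over -10 dBV; at 6:1 that becomes 5 dB over, giving -5 dBV.
Stage 2: -5 dBV is at or below the 11 dBV threshold — no compression; output -5 dBV.

-5 dBV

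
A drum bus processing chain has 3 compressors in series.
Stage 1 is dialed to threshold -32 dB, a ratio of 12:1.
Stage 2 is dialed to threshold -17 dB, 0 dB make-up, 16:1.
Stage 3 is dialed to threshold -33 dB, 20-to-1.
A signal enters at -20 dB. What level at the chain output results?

-32.9 dB

Stage 1: -20 dB is 12 dB over -32 dB; at 12:1 that becomes 1 dB over, giving -31 dB.
Stage 2: -31 dB is at or below the -17 dB threshold — no compression; output -31 dB.
Stage 3: overshoot 2 dB → 2/20 = 0.1 dB → -32.9 dB.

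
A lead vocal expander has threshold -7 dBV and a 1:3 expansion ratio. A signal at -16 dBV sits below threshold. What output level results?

-34 dBV

Undershoot = (-7) − (-16) = 9 dB.
At 1:3, that expands to 27 dB under threshold.
Output = -7 − 27 = -34 dBV.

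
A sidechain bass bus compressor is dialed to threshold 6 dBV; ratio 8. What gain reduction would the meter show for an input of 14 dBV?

14 dBV exceeds the threshold by 8 dB.
At 8:1, output sits 8/8 = 1 dB above threshold.
So the signal is attenuated by 8 − 1 = 7 dB.

7 dB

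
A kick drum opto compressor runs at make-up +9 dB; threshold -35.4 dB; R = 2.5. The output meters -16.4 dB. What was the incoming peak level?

-10.4 dB

Before make-up, the level was -16.4 − 9 = -25.4 dB.
The compressed level sits -25.4 − (-35.4) = 10 dB over threshold.
Undo the ratio: input overshoot = 10 × 2.5 = 25 dB, giving input = -10.4 dB.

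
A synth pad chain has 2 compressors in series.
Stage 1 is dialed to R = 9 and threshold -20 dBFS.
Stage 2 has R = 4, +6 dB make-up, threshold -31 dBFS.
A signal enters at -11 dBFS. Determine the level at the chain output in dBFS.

-22 dBFS

Stage 1: -11 dBFS is 9 dB over -20 dBFS; at 9:1 that becomes 1 dB over, giving -19 dBFS.
Stage 2: 12 dB above -31 dBFS, reduced 4:1 to 3 dB above → -28 dBFS; +6 dB make-up → -22 dBFS.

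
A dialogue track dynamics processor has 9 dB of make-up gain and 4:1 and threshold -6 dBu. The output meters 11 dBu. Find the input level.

Before make-up, the level was 11 − 9 = 2 dBu.
The compressed level sits 2 − (-6) = 8 dB over threshold.
Before 4:1 compression the overshoot was 8 × 4 = 32 dB, so input = -6 + 32 = 26 dBu.

26 dBu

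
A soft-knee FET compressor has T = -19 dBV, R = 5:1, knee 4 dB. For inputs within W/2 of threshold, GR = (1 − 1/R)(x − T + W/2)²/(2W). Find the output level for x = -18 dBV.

-18.9 dBV

x − T + W/2 = -18 − (-19) + 2 = 3.
GR = (1 − 1/5) × 3² / 8 = 0.8 × 9 / 8 = 0.9 dB.
Output = -18 − 0.9 = -18.9 dBV.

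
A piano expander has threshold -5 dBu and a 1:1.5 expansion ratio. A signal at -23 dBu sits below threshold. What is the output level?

-32 dBu

The input is 18 dB below the -5 dBu threshold.
A 1:1.5 expander multiplies undershoot by 1.5: 18 × 1.5 = 27 dB below threshold.
Output = -5 − 27 = -32 dBu.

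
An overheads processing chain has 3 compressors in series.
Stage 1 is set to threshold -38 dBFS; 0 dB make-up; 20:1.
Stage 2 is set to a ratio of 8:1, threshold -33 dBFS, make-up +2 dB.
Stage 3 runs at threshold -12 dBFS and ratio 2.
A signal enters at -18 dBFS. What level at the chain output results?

-35 dBFS

Stage 1: -18 dBFS is 20 dB over -38 dBFS; at 20:1 that becomes 1 dB over, giving -37 dBFS.
Stage 2: -37 dBFS is at or below the -33 dBFS threshold — no compression; make-up brings it to -35 dBFS.
Stage 3: below threshold (-35 ≤ -12); passes unchanged; output -35 dBFS.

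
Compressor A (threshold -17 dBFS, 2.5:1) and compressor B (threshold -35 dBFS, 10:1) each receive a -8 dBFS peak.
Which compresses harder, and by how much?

B, by 18.9 dB

A: GR = 9 − 9/2.5 = 5.4 dB.
B: GR = 27 − 27/10 = 24.3 dB.
B reduces 18.9 dB more.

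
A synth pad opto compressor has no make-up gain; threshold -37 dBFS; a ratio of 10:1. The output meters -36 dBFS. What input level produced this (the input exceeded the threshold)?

The compressed level sits -36 − (-37) = 1 dB over threshold.
Undo the ratio: input overshoot = 1 × 10 = 10 dB, giving input = -27 dBFS.

-27 dBFS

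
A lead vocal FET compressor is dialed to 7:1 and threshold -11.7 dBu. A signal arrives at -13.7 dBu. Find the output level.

-13.7 dBu is 2 dB below the -11.7 dBu threshold, so no gain reduction is applied.
Output = input = -13.7 dBu.

-13.7 dBu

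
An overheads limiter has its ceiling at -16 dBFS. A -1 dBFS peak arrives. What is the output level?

-16 dBFS

A brickwall limiter is an ∞:1 compressor: any input above the ceiling is clamped to -16 dBFS.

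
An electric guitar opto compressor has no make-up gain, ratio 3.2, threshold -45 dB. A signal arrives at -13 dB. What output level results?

-35 dB

The input is 32 dB above the -45 dB threshold.
At 3.2:1 the overshoot is divided by 3.2, leaving 10 dB above threshold.
Output = -45 + 10 = -35 dB.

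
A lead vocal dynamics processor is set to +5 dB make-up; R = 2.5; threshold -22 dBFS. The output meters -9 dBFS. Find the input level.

Before make-up, the level was -9 − 5 = -14 dBFS.
Post-compression overshoot = -14 − (-22) = 8 dB.
Undo the ratio: input overshoot = 8 × 2.5 = 20 dB, giving input = -2 dBFS.

-2 dBFS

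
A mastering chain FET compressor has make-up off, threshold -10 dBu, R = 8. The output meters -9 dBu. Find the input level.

-2 dBu

The compressed level sits -9 − (-10) = 1 dB over threshold.
Input overshoot = R × output overshoot = 8 dB → input = -10 + 8 = -2 dBu.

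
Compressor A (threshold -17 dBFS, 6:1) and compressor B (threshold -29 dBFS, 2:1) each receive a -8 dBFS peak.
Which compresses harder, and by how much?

B, by 3 dB

A: GR = 9 − 9/6 = 7.5 dB.
B: GR = 21 − 21/2 = 10.5 dB.
Difference: 3 dB in favour of B.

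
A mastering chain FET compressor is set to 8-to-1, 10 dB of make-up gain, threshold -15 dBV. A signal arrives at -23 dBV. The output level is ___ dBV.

-13 dBV

-23 dBV is 8 dB below the -15 dBV threshold, so no gain reduction is applied.
Make-up gain adds 10 dB: -23 + 10 = -13 dBV.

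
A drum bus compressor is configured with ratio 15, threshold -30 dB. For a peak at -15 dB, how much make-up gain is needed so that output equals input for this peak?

14 dB

Overshoot 15 dB → 15/15 = 1 dB after compression, so the compressed level is -30 + 1 = -29 dB.
Make-up = target − compressed = -15 − (-29) = 14 dB.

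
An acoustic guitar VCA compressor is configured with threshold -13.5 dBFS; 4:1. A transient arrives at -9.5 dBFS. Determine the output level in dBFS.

-9.5 dBFS sits 4 dB over threshold.
4:1 compression reduces that to 4/4 = 1 dB over.
Output = -13.5 + 1 = -12.5 dBFS.

-12.5 dBFS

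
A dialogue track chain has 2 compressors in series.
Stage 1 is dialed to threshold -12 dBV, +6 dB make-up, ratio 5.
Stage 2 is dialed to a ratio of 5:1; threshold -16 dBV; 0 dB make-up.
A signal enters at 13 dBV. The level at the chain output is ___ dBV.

-13 dBV

Stage 1: overshoot 25 dB → 25/5 = 5 dB → -7 dBV; +6 dB make-up → -1 dBV.
Stage 2: -1 dBV is 15 dB over -16 dBV; at 5:1 that becomes 3 dB over, giving -13 dBV.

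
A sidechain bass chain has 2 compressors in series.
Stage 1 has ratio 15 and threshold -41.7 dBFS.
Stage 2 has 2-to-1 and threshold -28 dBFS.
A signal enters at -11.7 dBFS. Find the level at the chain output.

Stage 1: overshoot 30 dB → 30/15 = 2 dB → -39.7 dBFS.
Stage 2: below threshold (-39.7 ≤ -28); passes unchanged; output -39.7 dBFS.

-39.7 dBFS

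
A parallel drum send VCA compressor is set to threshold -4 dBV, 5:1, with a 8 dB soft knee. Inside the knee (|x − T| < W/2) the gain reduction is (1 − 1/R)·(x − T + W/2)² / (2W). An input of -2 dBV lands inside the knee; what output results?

-3.8 dBV

x − T + W/2 = -2 − (-4) + 4 = 6.
GR = (1 − 1/5) × 6² / 16 = 0.8 × 36 / 16 = 1.8 dB.
Output = -2 − 1.8 = -3.8 dBV.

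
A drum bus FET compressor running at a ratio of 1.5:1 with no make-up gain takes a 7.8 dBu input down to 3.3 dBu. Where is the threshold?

-5.7 dBu

Let T be the threshold. Output overshoot = (input overshoot)/R, so 3.3 − T = (7.8 − T)/1.5.
1.5·(3.3 − T) = 7.8 − T → 0.5·T = 4.95 − 7.8 = -2.85.
T = -2.85/0.5 = -5.7 dBu.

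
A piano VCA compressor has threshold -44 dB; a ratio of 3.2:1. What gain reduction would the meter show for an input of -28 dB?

-28 dB exceeds the threshold by 16 dB.
A 3.2:1 ratio leaves 5 dB of that excess.
GR = overshoot in − overshoot out = 16 − 5 = 11 dB.

11 dB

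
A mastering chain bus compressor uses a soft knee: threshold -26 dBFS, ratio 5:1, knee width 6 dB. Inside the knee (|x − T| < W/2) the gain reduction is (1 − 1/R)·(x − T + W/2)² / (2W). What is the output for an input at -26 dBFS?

x − T + W/2 = -26 − (-26) + 3 = 3.
GR = (1 − 1/5) × 3² / 12 = 0.8 × 9 / 12 = 0.6 dB.
Output = -26 − 0.6 = -26.6 dBFS.

-26.6 dBFS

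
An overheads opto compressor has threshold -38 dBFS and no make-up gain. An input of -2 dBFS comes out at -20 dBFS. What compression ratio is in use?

2:1

Input overshoot = -2 − (-38) = 36 dB; output overshoot = -20 − (-38) = 18 dB.
Ratio = 36 / 18 = 2.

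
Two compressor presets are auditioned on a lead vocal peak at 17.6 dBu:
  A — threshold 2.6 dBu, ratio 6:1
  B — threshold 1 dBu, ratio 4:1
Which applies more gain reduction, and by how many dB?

A, by 0.05 dB

A: 15 dB over, compressed to 2.5 dB over, so 12.5 dB of GR.
B: 16.6 dB over, compressed to 4.15 dB over, so 12.45 dB of GR.
Difference: 0.05 dB in favour of A.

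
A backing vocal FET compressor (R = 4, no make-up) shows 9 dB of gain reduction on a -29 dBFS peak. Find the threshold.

-41 dBFS

Let T be the threshold. Output overshoot = (input overshoot)/R, so -38 − T = (-29 − T)/4.
4·(-38 − T) = -29 − T → 3·T = -152 − (-29) = -123.
T = -123/3 = -41 dBFS.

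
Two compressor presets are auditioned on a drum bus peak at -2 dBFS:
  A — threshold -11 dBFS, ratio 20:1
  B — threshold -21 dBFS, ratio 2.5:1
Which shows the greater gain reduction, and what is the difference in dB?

B, by 2.85 dB

A: 9 dB over, compressed to 0.45 dB over, so 8.55 dB of GR.
B: 19 dB over, compressed to 7.6 dB over, so 11.4 dB of GR.
Difference: 2.85 dB in favour of B.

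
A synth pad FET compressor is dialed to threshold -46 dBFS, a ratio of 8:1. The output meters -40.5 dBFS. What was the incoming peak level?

-2 dBFS

Post-compression overshoot = -40.5 − (-46) = 5.5 dB.
Before 8:1 compression the overshoot was 5.5 × 8 = 44 dB, so input = -46 + 44 = -2 dBFS.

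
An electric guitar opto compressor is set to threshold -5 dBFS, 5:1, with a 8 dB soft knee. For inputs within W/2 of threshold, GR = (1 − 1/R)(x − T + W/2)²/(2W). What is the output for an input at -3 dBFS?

-4.8 dBFS

x − T + W/2 = -3 − (-5) + 4 = 6.
GR = (1 − 1/5) × 6² / 16 = 0.8 × 36 / 16 = 1.8 dB.
Output = -3 − 1.8 = -4.8 dBFS.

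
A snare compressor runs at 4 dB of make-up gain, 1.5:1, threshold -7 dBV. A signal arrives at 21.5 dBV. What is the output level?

16 dBV

The input is 28.5 dB above the -7 dBV threshold.
The 28.5 dB excess becomes 19 dB after 1.5:1 reduction.
Output = -7 + 19 = 12 dBV; make-up adds 4 dB, giving 16 dBV.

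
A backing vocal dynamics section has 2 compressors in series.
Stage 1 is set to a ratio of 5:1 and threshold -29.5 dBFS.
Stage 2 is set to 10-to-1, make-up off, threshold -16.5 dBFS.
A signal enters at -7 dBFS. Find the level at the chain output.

-25 dBFS

Stage 1: overshoot 22.5 dB → 22.5/5 = 4.5 dB → -25 dBFS.
Stage 2: -25 dBFS is at or below the -16.5 dBFS threshold — no compression; output -25 dBFS.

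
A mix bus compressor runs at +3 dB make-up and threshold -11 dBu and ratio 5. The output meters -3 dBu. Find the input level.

14 dBu

Before make-up, the level was -3 − 3 = -6 dBu.
Post-compression overshoot = -6 − (-11) = 5 dB.
Input overshoot = R × output overshoot = 25 dB → input = -11 + 25 = 14 dBu.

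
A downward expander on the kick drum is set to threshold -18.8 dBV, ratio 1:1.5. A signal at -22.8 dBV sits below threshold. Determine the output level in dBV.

Undershoot = (-18.8) − (-22.8) = 4 dB.
At 1:1.5, that expands to 6 dB under threshold.
Output = -18.8 − 6 = -24.8 dBV.

-24.8 dBV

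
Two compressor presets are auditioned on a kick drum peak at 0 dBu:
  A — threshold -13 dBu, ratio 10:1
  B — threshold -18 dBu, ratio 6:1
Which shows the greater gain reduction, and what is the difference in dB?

B, by 3.3 dB

A: GR = 13 − 13/10 = 11.7 dB.
B: GR = 18 − 18/6 = 15 dB.
Difference: 3.3 dB in favour of B.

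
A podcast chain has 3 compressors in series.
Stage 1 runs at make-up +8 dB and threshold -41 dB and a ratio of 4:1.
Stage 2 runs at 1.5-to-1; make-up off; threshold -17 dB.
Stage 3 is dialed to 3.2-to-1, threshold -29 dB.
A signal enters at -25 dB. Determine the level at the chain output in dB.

-29 dB

Stage 1: 16 dB above -41 dB, reduced 4:1 to 4 dB above → -37 dB; +8 dB make-up → -29 dB.
Stage 2: -29 dB is at or below the -17 dB threshold — no compression; output -29 dB.
Stage 3: -29 dB ≤ -29 dB, so stage 3 doesn't engage; output -29 dB.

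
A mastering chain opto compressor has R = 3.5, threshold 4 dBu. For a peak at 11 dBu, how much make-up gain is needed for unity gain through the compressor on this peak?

5 dB

Without make-up, output = threshold + overshoot/3.5 = 4 + 2 = 6 dBu.
Gap to target: 5 dB.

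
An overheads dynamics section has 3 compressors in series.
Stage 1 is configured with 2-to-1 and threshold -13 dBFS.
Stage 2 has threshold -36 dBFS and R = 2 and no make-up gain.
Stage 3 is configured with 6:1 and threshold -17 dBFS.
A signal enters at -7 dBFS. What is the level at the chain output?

Stage 1: 6 dB above -13 dBFS, reduced 2:1 to 3 dB above → -10 dBFS.
Stage 2: -10 dBFS is 26 dB over -36 dBFS; at 2:1 that becomes 13 dB over, giving -23 dBFS.
Stage 3: below threshold (-23 ≤ -17); passes unchanged; output -23 dBFS.

-23 dBFS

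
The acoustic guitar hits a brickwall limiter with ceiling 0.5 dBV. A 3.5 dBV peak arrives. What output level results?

At ∞:1, everything above 0.5 dBV is held at the ceiling.

0.5 dBV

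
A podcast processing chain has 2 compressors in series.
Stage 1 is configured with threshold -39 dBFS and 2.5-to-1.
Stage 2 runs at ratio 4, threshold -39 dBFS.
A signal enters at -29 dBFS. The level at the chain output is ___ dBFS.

-38 dBFS

Stage 1: overshoot 10 dB → 10/2.5 = 4 dB → -35 dBFS.
Stage 2: -35 dBFS is 4 dB over -39 dBFS; at 4:1 that becomes 1 dB over, giving -38 dBFS.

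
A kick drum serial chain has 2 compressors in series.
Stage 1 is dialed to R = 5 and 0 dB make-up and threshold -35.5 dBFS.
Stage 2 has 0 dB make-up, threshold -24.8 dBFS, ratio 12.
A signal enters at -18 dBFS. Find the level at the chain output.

Stage 1: -18 dBFS is 17.5 dB over -35.5 dBFS; at 5:1 that becomes 3.5 dB over, giving -32 dBFS.
Stage 2: below threshold (-32 ≤ -24.8); passes unchanged; output -32 dBFS.

-32 dBFS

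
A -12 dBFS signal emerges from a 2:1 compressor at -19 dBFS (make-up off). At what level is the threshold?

-26 dBFS

Let T be the threshold. Output overshoot = (input overshoot)/R, so -19 − T = (-12 − T)/2.
2·(-19 − T) = -12 − T → 1·T = -38 − (-12) = -26.
T = -26/1 = -26 dBFS.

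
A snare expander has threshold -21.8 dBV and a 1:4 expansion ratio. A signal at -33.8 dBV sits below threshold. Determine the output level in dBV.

-69.8 dBV

Below threshold, a 1:4 expander applies gain = (4−1)×(T − x) of attenuation.
(4−1) × 12 = 36 dB, so output = -33.8 − 36 = -69.8 dBV.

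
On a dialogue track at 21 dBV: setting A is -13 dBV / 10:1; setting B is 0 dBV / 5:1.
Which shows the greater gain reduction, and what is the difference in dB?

A: GR = 34 − 34/10 = 30.6 dB.
B: GR = 21 − 21/5 = 16.8 dB.
A reduces 13.8 dB more.

A, by 13.8 dB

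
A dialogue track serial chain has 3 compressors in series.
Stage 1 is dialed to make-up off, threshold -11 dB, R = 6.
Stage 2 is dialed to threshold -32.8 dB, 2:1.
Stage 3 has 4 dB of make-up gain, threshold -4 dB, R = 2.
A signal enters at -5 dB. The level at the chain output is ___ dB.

-17.4 dB

Stage 1: overshoot 6 dB → 6/6 = 1 dB → -10 dB.
Stage 2: -10 dB is 22.8 dB over -32.8 dB; at 2:1 that becomes 11.4 dB over, giving -21.4 dB.
Stage 3: below threshold (-21.4 ≤ -4); passes unchanged; make-up brings it to -17.4 dB.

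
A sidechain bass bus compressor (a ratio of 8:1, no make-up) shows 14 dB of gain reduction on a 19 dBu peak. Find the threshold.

3 dBu

Input is 16 dB above T (since output overshoot × R = input overshoot: (5 − T)·8 = 19 − T gives T = 3 dBu).
Check: 3 + (19 − 3)/8 = 3 + 2 = 5 dBu. ✓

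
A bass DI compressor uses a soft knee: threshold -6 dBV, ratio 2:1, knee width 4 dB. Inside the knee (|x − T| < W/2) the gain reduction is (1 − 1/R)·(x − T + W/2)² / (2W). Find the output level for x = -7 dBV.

x − T + W/2 = -7 − (-6) + 2 = 1.
GR = (1 − 1/2) × 1² / 8 = 0.5 × 1 / 8 = 0.0625 dB.
Output = -7 − 0.0625 = -7.0625 dBV.

-7.0625 dBV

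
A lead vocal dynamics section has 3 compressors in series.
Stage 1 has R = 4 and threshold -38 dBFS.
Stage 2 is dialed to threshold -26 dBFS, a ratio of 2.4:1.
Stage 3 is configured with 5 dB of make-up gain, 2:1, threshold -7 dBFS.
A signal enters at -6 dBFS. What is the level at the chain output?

Stage 1: 32 dB above -38 dBFS, reduced 4:1 to 8 dB above → -30 dBFS.
Stage 2: -30 dBFS is at or below the -26 dBFS threshold — no compression; output -30 dBFS.
Stage 3: -30 dBFS is at or below the -7 dBFS threshold — no compression; make-up brings it to -25 dBFS.

-25 dBFS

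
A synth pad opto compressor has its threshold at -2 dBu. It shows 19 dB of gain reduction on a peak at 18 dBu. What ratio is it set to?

Input overshoot = 18 − (-2) = 20 dB.
Output overshoot = 20 − 19 = 1 dB.
Ratio = input overshoot / output overshoot = 20 / 1 = 20.

20:1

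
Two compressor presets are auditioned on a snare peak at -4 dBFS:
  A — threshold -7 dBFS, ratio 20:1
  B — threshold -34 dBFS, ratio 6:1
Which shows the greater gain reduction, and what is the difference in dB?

A: GR = 3 − 3/20 = 2.85 dB.
B: GR = 30 − 30/6 = 25 dB.
Difference: 22.15 dB in favour of B.

B, by 22.15 dB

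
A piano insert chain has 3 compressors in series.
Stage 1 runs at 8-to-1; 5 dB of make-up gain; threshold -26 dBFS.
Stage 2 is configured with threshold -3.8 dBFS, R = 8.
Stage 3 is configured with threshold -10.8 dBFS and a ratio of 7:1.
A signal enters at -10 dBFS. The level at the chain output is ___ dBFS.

Stage 1: overshoot 16 dB → 16/8 = 2 dB → -24 dBFS; +5 dB make-up → -19 dBFS.
Stage 2: -19 dBFS is at or below the -3.8 dBFS threshold — no compression; output -19 dBFS.
Stage 3: -19 dBFS ≤ -10.8 dBFS, so stage 3 doesn't engage; output -19 dBFS.

-19 dBFS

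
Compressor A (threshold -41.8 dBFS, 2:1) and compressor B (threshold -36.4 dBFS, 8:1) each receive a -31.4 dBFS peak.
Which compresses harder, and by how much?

A, by 0.825 dB

A: 10.4 dB over, compressed to 5.2 dB over, so 5.2 dB of GR.
B: 5 dB over, compressed to 0.625 dB over, so 4.375 dB of GR.
A applies 0.825 dB more gain reduction.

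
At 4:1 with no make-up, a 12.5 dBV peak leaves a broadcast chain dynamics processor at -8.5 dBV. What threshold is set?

-15.5 dBV

Input is 28 dB above T (since output overshoot × R = input overshoot: (-8.5 − T)·4 = 12.5 − T gives T = -15.5 dBV).
Check: -15.5 + (12.5 − (-15.5))/4 = -15.5 + 7 = -8.5 dBV. ✓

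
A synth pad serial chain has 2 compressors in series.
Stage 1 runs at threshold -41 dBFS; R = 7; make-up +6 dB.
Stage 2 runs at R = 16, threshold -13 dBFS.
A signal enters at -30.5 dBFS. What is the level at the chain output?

Stage 1: 10.5 dB above -41 dBFS, reduced 7:1 to 1.5 dB above → -39.5 dBFS; +6 dB make-up → -33.5 dBFS.
Stage 2: below threshold (-33.5 ≤ -13); passes unchanged; output -33.5 dBFS.

-33.5 dBFS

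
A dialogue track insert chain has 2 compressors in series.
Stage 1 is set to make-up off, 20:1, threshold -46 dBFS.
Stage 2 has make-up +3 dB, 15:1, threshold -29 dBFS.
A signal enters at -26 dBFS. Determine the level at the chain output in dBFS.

Stage 1: overshoot 20 dB → 20/20 = 1 dB → -45 dBFS.
Stage 2: -45 dBFS ≤ -29 dBFS, so stage 2 doesn't engage; make-up brings it to -42 dBFS.

-42 dBFS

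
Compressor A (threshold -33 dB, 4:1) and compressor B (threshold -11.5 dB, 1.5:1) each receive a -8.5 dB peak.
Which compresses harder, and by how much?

A, by 17.375 dB

A: GR = 24.5 − 24.5/4 = 18.375 dB.
B: GR = 3 − 3/1.5 = 1 dB.
A applies 17.375 dB more gain reduction.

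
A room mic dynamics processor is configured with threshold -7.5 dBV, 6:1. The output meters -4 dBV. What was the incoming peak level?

13.5 dBV

That's 3.5 dB above the -7.5 dBV threshold.
Input overshoot = R × output overshoot = 21 dB → input = -7.5 + 21 = 13.5 dBV.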